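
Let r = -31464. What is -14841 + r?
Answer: -46305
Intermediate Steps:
-14841 + r = -14841 - 31464 = -46305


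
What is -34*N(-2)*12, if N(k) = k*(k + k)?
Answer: -3264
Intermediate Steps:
N(k) = 2*k**2 (N(k) = k*(2*k) = 2*k**2)
-34*N(-2)*12 = -68*(-2)**2*12 = -68*4*12 = -34*8*12 = -272*12 = -3264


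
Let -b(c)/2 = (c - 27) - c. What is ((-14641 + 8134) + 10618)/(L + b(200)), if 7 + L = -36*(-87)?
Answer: 4111/3179 ≈ 1.2932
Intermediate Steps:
b(c) = 54 (b(c) = -2*((c - 27) - c) = -2*((-27 + c) - c) = -2*(-27) = 54)
L = 3125 (L = -7 - 36*(-87) = -7 + 3132 = 3125)
((-14641 + 8134) + 10618)/(L + b(200)) = ((-14641 + 8134) + 10618)/(3125 + 54) = (-6507 + 10618)/3179 = 4111*(1/3179) = 4111/3179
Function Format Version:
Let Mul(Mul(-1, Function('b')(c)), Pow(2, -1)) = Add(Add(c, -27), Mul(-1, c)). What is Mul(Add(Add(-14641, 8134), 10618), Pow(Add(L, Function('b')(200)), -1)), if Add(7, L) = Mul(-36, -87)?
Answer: Rational(4111, 3179) ≈ 1.2932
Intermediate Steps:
Function('b')(c) = 54 (Function('b')(c) = Mul(-2, Add(Add(c, -27), Mul(-1, c))) = Mul(-2, Add(Add(-27, c), Mul(-1, c))) = Mul(-2, -27) = 54)
L = 3125 (L = Add(-7, Mul(-36, -87)) = Add(-7, 3132) = 3125)
Mul(Add(Add(-14641, 8134), 10618), Pow(Add(L, Function('b')(200)), -1)) = Mul(Add(Add(-14641, 8134), 10618), Pow(Add(3125, 54), -1)) = Mul(Add(-6507, 10618), Pow(3179, -1)) = Mul(4111, Rational(1, 3179)) = Rational(4111, 3179)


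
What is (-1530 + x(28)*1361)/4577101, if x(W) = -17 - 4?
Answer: -30111/4577101 ≈ -0.0065786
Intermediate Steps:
x(W) = -21
(-1530 + x(28)*1361)/4577101 = (-1530 - 21*1361)/4577101 = (-1530 - 28581)*(1/4577101) = -30111*1/4577101 = -30111/4577101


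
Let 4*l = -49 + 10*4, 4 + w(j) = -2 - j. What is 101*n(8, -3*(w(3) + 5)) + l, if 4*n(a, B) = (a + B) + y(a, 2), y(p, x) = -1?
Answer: 955/2 ≈ 477.50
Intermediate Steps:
w(j) = -6 - j (w(j) = -4 + (-2 - j) = -6 - j)
n(a, B) = -¼ + B/4 + a/4 (n(a, B) = ((a + B) - 1)/4 = ((B + a) - 1)/4 = (-1 + B + a)/4 = -¼ + B/4 + a/4)
l = -9/4 (l = (-49 + 10*4)/4 = (-49 + 40)/4 = (¼)*(-9) = -9/4 ≈ -2.2500)
101*n(8, -3*(w(3) + 5)) + l = 101*(-¼ + (-3*((-6 - 1*3) + 5))/4 + (¼)*8) - 9/4 = 101*(-¼ + (-3*((-6 - 3) + 5))/4 + 2) - 9/4 = 101*(-¼ + (-3*(-9 + 5))/4 + 2) - 9/4 = 101*(-¼ + (-3*(-4))/4 + 2) - 9/4 = 101*(-¼ + (¼)*12 + 2) - 9/4 = 101*(-¼ + 3 + 2) - 9/4 = 101*(19/4) - 9/4 = 1919/4 - 9/4 = 955/2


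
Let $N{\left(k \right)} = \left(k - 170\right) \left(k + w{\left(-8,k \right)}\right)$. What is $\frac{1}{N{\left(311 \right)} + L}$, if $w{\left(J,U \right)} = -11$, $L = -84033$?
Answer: $- \frac{1}{41733} \approx -2.3962 \cdot 10^{-5}$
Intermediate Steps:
$N{\left(k \right)} = \left(-170 + k\right) \left(-11 + k\right)$ ($N{\left(k \right)} = \left(k - 170\right) \left(k - 11\right) = \left(-170 + k\right) \left(-11 + k\right)$)
$\frac{1}{N{\left(311 \right)} + L} = \frac{1}{\left(1870 + 311^{2} - 56291\right) - 84033} = \frac{1}{\left(1870 + 96721 - 56291\right) - 84033} = \frac{1}{42300 - 84033} = \frac{1}{-41733} = - \frac{1}{41733}$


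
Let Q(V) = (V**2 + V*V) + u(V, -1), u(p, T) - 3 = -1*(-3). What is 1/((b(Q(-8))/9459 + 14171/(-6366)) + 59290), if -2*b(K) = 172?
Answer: 20071998/1190023897765 ≈ 1.6867e-5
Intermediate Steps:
u(p, T) = 6 (u(p, T) = 3 - 1*(-3) = 3 + 3 = 6)
Q(V) = 6 + 2*V**2 (Q(V) = (V**2 + V*V) + 6 = (V**2 + V**2) + 6 = 2*V**2 + 6 = 6 + 2*V**2)
b(K) = -86 (b(K) = -1/2*172 = -86)
1/((b(Q(-8))/9459 + 14171/(-6366)) + 59290) = 1/((-86/9459 + 14171/(-6366)) + 59290) = 1/((-86*1/9459 + 14171*(-1/6366)) + 59290) = 1/((-86/9459 - 14171/6366) + 59290) = 1/(-44863655/20071998 + 59290) = 1/(1190023897765/20071998) = 20071998/1190023897765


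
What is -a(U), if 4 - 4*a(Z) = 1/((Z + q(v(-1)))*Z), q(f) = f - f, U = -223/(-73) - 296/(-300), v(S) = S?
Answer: -1928440891/1958416516 ≈ -0.98469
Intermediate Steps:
U = 22127/5475 (U = -223*(-1/73) - 296*(-1/300) = 223/73 + 74/75 = 22127/5475 ≈ 4.0415)
q(f) = 0
a(Z) = 1 - 1/(4*Z²) (a(Z) = 1 - 1/(4*(Z + 0)*Z) = 1 - 1/(4*Z*Z) = 1 - 1/(4*Z²))
-a(U) = -(1 - 1/(4*(22127/5475)²)) = -(1 - ¼*29975625/489604129) = -(1 - 29975625/1958416516) = -1*1928440891/1958416516 = -1928440891/1958416516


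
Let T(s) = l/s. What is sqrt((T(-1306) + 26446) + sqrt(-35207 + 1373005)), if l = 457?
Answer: sqrt(45106652814 + 11939452*sqrt(27302))/1306 ≈ 166.14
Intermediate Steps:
T(s) = 457/s
sqrt((T(-1306) + 26446) + sqrt(-35207 + 1373005)) = sqrt((457/(-1306) + 26446) + sqrt(-35207 + 1373005)) = sqrt((457*(-1/1306) + 26446) + sqrt(1337798)) = sqrt((-457/1306 + 26446) + 7*sqrt(27302)) = sqrt(34538019/1306 + 7*sqrt(27302))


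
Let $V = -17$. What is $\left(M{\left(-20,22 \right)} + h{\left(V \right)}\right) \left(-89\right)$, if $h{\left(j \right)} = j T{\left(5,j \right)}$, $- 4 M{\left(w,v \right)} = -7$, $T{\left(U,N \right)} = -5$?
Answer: $- \frac{30883}{4} \approx -7720.8$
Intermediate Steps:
$M{\left(w,v \right)} = \frac{7}{4}$ ($M{\left(w,v \right)} = \left(- \frac{1}{4}\right) \left(-7\right) = \frac{7}{4}$)
$h{\left(j \right)} = - 5 j$ ($h{\left(j \right)} = j \left(-5\right) = - 5 j$)
$\left(M{\left(-20,22 \right)} + h{\left(V \right)}\right) \left(-89\right) = \left(\frac{7}{4} - -85\right) \left(-89\right) = \left(\frac{7}{4} + 85\right) \left(-89\right) = \frac{347}{4} \left(-89\right) = - \frac{30883}{4}$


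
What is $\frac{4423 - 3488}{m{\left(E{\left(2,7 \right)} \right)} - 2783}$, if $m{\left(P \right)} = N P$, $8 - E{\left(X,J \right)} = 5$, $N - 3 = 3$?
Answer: $- \frac{187}{553} \approx -0.33816$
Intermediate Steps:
$N = 6$ ($N = 3 + 3 = 6$)
$E{\left(X,J \right)} = 3$ ($E{\left(X,J \right)} = 8 - 5 = 3$)
$m{\left(P \right)} = 6 P$
$\frac{4423 - 3488}{m{\left(E{\left(2,7 \right)} \right)} - 2783} = \frac{4423 - 3488}{6 \cdot 3 - 2783} = \frac{935}{18 - 2783} = \frac{935}{-2765} = 935 \left(- \frac{1}{2765}\right) = - \frac{187}{553}$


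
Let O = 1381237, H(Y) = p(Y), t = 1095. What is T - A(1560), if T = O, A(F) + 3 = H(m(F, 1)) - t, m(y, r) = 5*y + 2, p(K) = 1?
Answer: 1382334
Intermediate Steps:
m(y, r) = 2 + 5*y
H(Y) = 1
A(F) = -1097 (A(F) = -3 + (1 - 1*1095) = -3 + (1 - 1095) = -3 - 1094 = -1097)
T = 1381237
T - A(1560) = 1381237 - 1*(-1097) = 1381237 + 1097 = 1382334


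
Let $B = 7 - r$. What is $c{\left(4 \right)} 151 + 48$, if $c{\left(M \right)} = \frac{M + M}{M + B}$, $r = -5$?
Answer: $\frac{247}{2} \approx 123.5$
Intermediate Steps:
$B = 12$ ($B = 7 - -5 = 7 + 5 = 12$)
$c{\left(M \right)} = \frac{2 M}{12 + M}$ ($c{\left(M \right)} = \frac{M + M}{M + 12} = \frac{2 M}{12 + M}$)
$c{\left(4 \right)} 151 + 48 = 2 \cdot 4 \frac{1}{12 + 4} \cdot 151 + 48 = 2 \cdot 4 \cdot \frac{1}{16} \cdot 151 + 48 = \frac{1}{2} \cdot 151 + 48 = \frac{151}{2} + 48 = \frac{247}{2}$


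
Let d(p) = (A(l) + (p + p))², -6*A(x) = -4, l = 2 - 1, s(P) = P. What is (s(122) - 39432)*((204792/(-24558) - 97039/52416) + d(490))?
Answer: -450582566644797155/11918816 ≈ -3.7804e+10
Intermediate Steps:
l = 1
A(x) = ⅔ (A(x) = -⅙*(-4) = ⅔)
d(p) = (⅔ + 2*p)² (d(p) = (⅔ + (p + p))² = (⅔ + 2*p)²)
(s(122) - 39432)*((204792/(-24558) - 97039/52416) + d(490)) = (122 - 39432)*((204792/(-24558) - 97039/52416) + 4*(1 + 3*490)²/9) = -39310*((204792*(-1/24558) - 97039*1/52416) + 4*(1 + 1470)²/9) = -39310*((-34132/4093 - 97039/52416) + (4/9)*1471²) = -39310*(-2186243539/214538688 + (4/9)*2163841) = -39310*(-2186243539/214538688 + 8655364/9) = -39310*22924577290501/23837632 = -450582566644797155/11918816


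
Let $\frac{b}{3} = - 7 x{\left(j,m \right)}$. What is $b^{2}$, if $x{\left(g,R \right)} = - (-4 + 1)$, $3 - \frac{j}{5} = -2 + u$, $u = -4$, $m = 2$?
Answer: $3969$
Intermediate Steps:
$j = 45$ ($j = 15 - 5 \left(-2 - 4\right) = 15 - -30 = 15 + 30 = 45$)
$x{\left(g,R \right)} = 3$ ($x{\left(g,R \right)} = \left(-1\right) \left(-3\right) = 3$)
$b = -63$ ($b = 3 \left(\left(-7\right) 3\right) = 3 \left(-21\right) = -63$)
$b^{2} = \left(-63\right)^{2} = 3969$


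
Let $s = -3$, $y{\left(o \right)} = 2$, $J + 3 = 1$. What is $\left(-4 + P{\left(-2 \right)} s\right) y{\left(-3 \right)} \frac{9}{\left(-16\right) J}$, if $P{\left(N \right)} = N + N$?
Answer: $\frac{9}{2} \approx 4.5$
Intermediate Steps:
$J = -2$ ($J = -3 + 1 = -2$)
$P{\left(N \right)} = 2 N$
$\left(-4 + P{\left(-2 \right)} s\right) y{\left(-3 \right)} \frac{9}{\left(-16\right) J} = \left(-4 + 2 \left(-2\right) \left(-3\right)\right) 2 \frac{9}{\left(-16\right) \left(-2\right)} = \left(-4 - -12\right) 2 \cdot \frac{9}{32} = \left(-4 + 12\right) 2 \cdot 9 \cdot \frac{1}{32} = 8 \cdot 2 \cdot \frac{9}{32} = 16 \cdot \frac{9}{32} = \frac{9}{2}$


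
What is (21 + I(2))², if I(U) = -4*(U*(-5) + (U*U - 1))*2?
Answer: 5929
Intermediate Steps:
I(U) = 8 - 8*U² + 40*U (I(U) = -4*(-5*U + (U² - 1))*2 = -4*(-5*U + (-1 + U²))*2 = -4*(-1 + U² - 5*U)*2 = (4 - 4*U² + 20*U)*2 = 8 - 8*U² + 40*U)
(21 + I(2))² = (21 + (8 - 8*2² + 40*2))² = (21 + (8 - 8*4 + 80))² = (21 + (8 - 32 + 80))² = (21 + 56)² = 77² = 5929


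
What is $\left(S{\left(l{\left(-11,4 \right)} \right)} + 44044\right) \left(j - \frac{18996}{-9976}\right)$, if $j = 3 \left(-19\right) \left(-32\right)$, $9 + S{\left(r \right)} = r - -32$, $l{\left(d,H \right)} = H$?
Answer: $\frac{200690740155}{2494} \approx 8.0469 \cdot 10^{7}$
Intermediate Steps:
$S{\left(r \right)} = 23 + r$ ($S{\left(r \right)} = -9 + \left(r - -32\right) = -9 + \left(r + 32\right) = -9 + \left(32 + r\right) = 23 + r$)
$j = 1824$ ($j = \left(-57\right) \left(-32\right) = 1824$)
$\left(S{\left(l{\left(-11,4 \right)} \right)} + 44044\right) \left(j - \frac{18996}{-9976}\right) = \left(\left(23 + 4\right) + 44044\right) \left(1824 - \frac{18996}{-9976}\right) = \left(27 + 44044\right) \left(1824 - - \frac{4749}{2494}\right) = 44071 \left(1824 + \frac{4749}{2494}\right) = 44071 \cdot \frac{4553805}{2494} = \frac{200690740155}{2494}$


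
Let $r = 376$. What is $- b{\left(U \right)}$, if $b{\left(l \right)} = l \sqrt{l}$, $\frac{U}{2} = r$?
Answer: $- 3008 \sqrt{47} \approx -20622.0$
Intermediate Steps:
$U = 752$ ($U = 2 \cdot 376 = 752$)
$b{\left(l \right)} = l^{\frac{3}{2}}$
$- b{\left(U \right)} = - 752^{\frac{3}{2}} = - 3008 \sqrt{47}$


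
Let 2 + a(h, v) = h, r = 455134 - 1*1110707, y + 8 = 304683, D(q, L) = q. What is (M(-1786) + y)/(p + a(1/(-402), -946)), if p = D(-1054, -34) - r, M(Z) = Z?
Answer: 121761378/263115833 ≈ 0.46277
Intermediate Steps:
y = 304675 (y = -8 + 304683 = 304675)
r = -655573 (r = 455134 - 1110707 = -655573)
p = 654519 (p = -1054 - 1*(-655573) = -1054 + 655573 = 654519)
a(h, v) = -2 + h
(M(-1786) + y)/(p + a(1/(-402), -946)) = (-1786 + 304675)/(654519 + (-2 + 1/(-402))) = 302889/(654519 + (-2 - 1/402)) = 302889/(654519 - 805/402) = 302889/(263115833/402) = 302889*(402/263115833) = 121761378/263115833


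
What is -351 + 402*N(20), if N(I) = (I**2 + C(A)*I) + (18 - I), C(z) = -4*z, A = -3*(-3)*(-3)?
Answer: 1027965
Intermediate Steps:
A = -27 (A = 9*(-3) = -27)
N(I) = 18 + I**2 + 107*I (N(I) = (I**2 + (-4*(-27))*I) + (18 - I) = (I**2 + 108*I) + (18 - I) = 18 + I**2 + 107*I)
-351 + 402*N(20) = -351 + 402*(18 + 20**2 + 107*20) = -351 + 402*(18 + 400 + 2140) = -351 + 402*2558 = -351 + 1028316 = 1027965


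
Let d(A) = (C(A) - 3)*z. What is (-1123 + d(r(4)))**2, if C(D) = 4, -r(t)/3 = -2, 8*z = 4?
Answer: 5040025/4 ≈ 1.2600e+6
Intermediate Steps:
z = 1/2 (z = (1/8)*4 = 1/2 ≈ 0.50000)
r(t) = 6 (r(t) = -3*(-2) = 6)
d(A) = 1/2 (d(A) = (4 - 3)*(1/2) = 1*(1/2) = 1/2)
(-1123 + d(r(4)))**2 = (-1123 + 1/2)**2 = (-2245/2)**2 = 5040025/4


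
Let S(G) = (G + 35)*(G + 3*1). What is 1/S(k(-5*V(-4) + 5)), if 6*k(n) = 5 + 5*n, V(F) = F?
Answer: 9/12580 ≈ 0.00071542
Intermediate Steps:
k(n) = 5/6 + 5*n/6 (k(n) = (5 + 5*n)/6 = 5/6 + 5*n/6)
S(G) = (3 + G)*(35 + G) (S(G) = (35 + G)*(G + 3) = (35 + G)*(3 + G) = (3 + G)*(35 + G))
1/S(k(-5*V(-4) + 5)) = 1/(105 + (5/6 + 5*(-5*(-4) + 5)/6)**2 + 38*(5/6 + 5*(-5*(-4) + 5)/6)) = 1/(105 + (5/6 + 5*(20 + 5)/6)**2 + 38*(5/6 + 5*(20 + 5)/6)) = 1/(105 + (5/6 + (5/6)*25)**2 + 38*(5/6 + (5/6)*25)) = 1/(105 + (5/6 + 125/6)**2 + 38*(5/6 + 125/6)) = 1/(105 + (65/3)**2 + 38*(65/3)) = 1/(105 + 4225/9 + 2470/3) = 1/(12580/9) = 9/12580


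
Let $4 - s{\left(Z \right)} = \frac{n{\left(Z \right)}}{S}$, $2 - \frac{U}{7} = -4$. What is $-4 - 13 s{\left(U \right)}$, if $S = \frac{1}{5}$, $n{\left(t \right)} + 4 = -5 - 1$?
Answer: $-706$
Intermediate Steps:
$U = 42$ ($U = 14 - -28 = 14 + 28 = 42$)
$n{\left(t \right)} = -10$ ($n{\left(t \right)} = -4 - 6 = -10$)
$S = \frac{1}{5} \approx 0.2$
$s{\left(Z \right)} = 54$ ($s{\left(Z \right)} = 4 - - 10 \frac{1}{\frac{1}{5}} = 4 - \left(-10\right) 5 = 4 - -50 = 4 + 50 = 54$)
$-4 - 13 s{\left(U \right)} = -4 - 702 = -706$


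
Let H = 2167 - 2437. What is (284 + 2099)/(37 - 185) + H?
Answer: -42343/148 ≈ -286.10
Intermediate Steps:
H = -270
(284 + 2099)/(37 - 185) + H = (284 + 2099)/(37 - 185) - 270 = 2383/(-148) - 270 = 2383*(-1/148) - 270 = -2383/148 - 270 = -42343/148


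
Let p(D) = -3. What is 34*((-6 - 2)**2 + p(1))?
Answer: 2074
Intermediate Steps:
34*((-6 - 2)**2 + p(1)) = 34*((-6 - 2)**2 - 3) = 34*((-8)**2 - 3) = 34*(64 - 3) = 34*61 = 2074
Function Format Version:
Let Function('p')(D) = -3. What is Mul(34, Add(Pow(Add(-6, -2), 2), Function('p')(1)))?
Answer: 2074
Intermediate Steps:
Mul(34, Add(Pow(Add(-6, -2), 2), Function('p')(1))) = Mul(34, Add(Pow(Add(-6, -2), 2), -3)) = Mul(34, Add(Pow(-8, 2), -3)) = Mul(34, Add(64, -3)) = Mul(34, 61) = 2074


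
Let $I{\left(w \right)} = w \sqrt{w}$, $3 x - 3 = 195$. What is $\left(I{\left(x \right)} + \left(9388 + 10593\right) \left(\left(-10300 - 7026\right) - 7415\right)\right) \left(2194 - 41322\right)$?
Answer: $19342923708888 - 2582448 \sqrt{66} \approx 1.9343 \cdot 10^{13}$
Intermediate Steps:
$x = 66$ ($x = 1 + \frac{1}{3} \cdot 195 = 1 + 65 = 66$)
$I{\left(w \right)} = w^{\frac{3}{2}}$
$\left(I{\left(x \right)} + \left(9388 + 10593\right) \left(\left(-10300 - 7026\right) - 7415\right)\right) \left(2194 - 41322\right) = \left(66^{\frac{3}{2}} + \left(9388 + 10593\right) \left(\left(-10300 - 7026\right) - 7415\right)\right) \left(2194 - 41322\right) = \left(66 \sqrt{66} + 19981 \left(\left(-10300 - 7026\right) - 7415\right)\right) \left(-39128\right) = \left(66 \sqrt{66} + 19981 \left(-17326 - 7415\right)\right) \left(-39128\right) = \left(66 \sqrt{66} + 19981 \left(-24741\right)\right) \left(-39128\right) = \left(66 \sqrt{66} - 494349921\right) \left(-39128\right) = \left(-494349921 + 66 \sqrt{66}\right) \left(-39128\right) = 19342923708888 - 2582448 \sqrt{66}$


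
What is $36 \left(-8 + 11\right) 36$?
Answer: $3888$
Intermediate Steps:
$36 \left(-8 + 11\right) 36 = 36 \cdot 3 \cdot 36 = 108 \cdot 36 = 3888$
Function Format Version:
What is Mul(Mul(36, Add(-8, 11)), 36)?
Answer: 3888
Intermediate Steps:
Mul(Mul(36, Add(-8, 11)), 36) = Mul(Mul(36, 3), 36) = Mul(108, 36) = 3888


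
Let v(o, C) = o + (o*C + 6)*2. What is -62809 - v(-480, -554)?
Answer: -594181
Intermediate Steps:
v(o, C) = 12 + o + 2*C*o (v(o, C) = o + (C*o + 6)*2 = o + (6 + C*o)*2 = o + (12 + 2*C*o) = 12 + o + 2*C*o)
-62809 - v(-480, -554) = -62809 - (12 - 480 + 2*(-554)*(-480)) = -62809 - (12 - 480 + 531840) = -62809 - 1*531372 = -62809 - 531372 = -594181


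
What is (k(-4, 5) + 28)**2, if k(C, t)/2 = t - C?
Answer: 2116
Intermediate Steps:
k(C, t) = -2*C + 2*t (k(C, t) = 2*(t - C) = -2*C + 2*t)
(k(-4, 5) + 28)**2 = ((-2*(-4) + 2*5) + 28)**2 = ((8 + 10) + 28)**2 = (18 + 28)**2 = 46**2 = 2116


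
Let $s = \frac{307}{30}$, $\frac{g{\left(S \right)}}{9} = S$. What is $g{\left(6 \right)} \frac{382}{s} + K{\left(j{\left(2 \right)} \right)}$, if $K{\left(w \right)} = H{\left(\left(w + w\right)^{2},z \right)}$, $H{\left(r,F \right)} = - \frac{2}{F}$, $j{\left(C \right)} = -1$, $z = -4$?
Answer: $\frac{1237987}{614} \approx 2016.3$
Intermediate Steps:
$g{\left(S \right)} = 9 S$
$s = \frac{307}{30}$ ($s = 307 \cdot \frac{1}{30} = \frac{307}{30} \approx 10.233$)
$K{\left(w \right)} = \frac{1}{2}$ ($K{\left(w \right)} = - \frac{2}{-4} = \left(-2\right) \left(- \frac{1}{4}\right) = \frac{1}{2}$)
$g{\left(6 \right)} \frac{382}{s} + K{\left(j{\left(2 \right)} \right)} = 9 \cdot 6 \frac{382}{\frac{307}{30}} + \frac{1}{2} = 54 \cdot 382 \cdot \frac{30}{307} + \frac{1}{2} = 54 \cdot \frac{11460}{307} + \frac{1}{2} = \frac{618840}{307} + \frac{1}{2} = \frac{1237987}{614}$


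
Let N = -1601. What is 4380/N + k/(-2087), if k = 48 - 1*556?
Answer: -8327752/3341287 ≈ -2.4924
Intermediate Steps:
k = -508 (k = 48 - 556 = -508)
4380/N + k/(-2087) = 4380/(-1601) - 508/(-2087) = 4380*(-1/1601) - 508*(-1/2087) = -4380/1601 + 508/2087 = -8327752/3341287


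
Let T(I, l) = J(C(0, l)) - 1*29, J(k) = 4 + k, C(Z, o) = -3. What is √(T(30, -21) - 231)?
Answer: I*√259 ≈ 16.093*I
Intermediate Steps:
T(I, l) = -28 (T(I, l) = (4 - 3) - 1*29 = 1 - 29 = -28)
√(T(30, -21) - 231) = √(-28 - 231) = √(-259) = I*√259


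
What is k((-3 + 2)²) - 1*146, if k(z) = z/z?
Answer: -145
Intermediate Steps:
k(z) = 1
k((-3 + 2)²) - 1*146 = 1 - 1*146 = 1 - 146 = -145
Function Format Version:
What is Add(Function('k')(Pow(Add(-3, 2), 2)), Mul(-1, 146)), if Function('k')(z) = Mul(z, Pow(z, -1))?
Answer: -145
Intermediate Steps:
Function('k')(z) = 1
Add(Function('k')(Pow(Add(-3, 2), 2)), Mul(-1, 146)) = Add(1, Mul(-1, 146)) = Add(1, -146) = -145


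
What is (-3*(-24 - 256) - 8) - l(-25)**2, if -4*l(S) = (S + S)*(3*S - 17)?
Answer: -1321668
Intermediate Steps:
l(S) = -S*(-17 + 3*S)/2 (l(S) = -(S + S)*(3*S - 17)/4 = -2*S*(-17 + 3*S)/4 = -S*(-17 + 3*S)/2)
(-3*(-24 - 256) - 8) - l(-25)**2 = (-3*(-24 - 256) - 8) - ((1/2)*(-25)*(17 - 3*(-25)))**2 = (-3*(-280) - 8) - ((1/2)*(-25)*(17 + 75))**2 = (840 - 8) - ((1/2)*(-25)*92)**2 = 832 - 1*(-1150)**2 = 832 - 1*1322500 = 832 - 1322500 = -1321668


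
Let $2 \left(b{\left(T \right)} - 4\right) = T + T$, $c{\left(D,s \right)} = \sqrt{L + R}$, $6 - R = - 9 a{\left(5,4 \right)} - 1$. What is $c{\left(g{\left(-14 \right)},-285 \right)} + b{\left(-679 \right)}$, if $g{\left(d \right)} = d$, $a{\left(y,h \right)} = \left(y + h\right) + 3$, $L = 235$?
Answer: $-675 + 5 \sqrt{14} \approx -656.29$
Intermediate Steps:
$a{\left(y,h \right)} = 3 + h + y$ ($a{\left(y,h \right)} = \left(h + y\right) + 3 = 3 + h + y$)
$R = 115$ ($R = 6 - \left(- 9 \left(3 + 4 + 5\right) - 1\right) = 6 - \left(\left(-9\right) 12 - 1\right) = 6 - \left(-108 - 1\right) = 6 - -109 = 6 + 109 = 115$)
$c{\left(D,s \right)} = 5 \sqrt{14}$ ($c{\left(D,s \right)} = \sqrt{235 + 115} = \sqrt{350} = 5 \sqrt{14}$)
$b{\left(T \right)} = 4 + T$ ($b{\left(T \right)} = 4 + \frac{T + T}{2} = 4 + \frac{2 T}{2} = 4 + T$)
$c{\left(g{\left(-14 \right)},-285 \right)} + b{\left(-679 \right)} = 5 \sqrt{14} + \left(4 - 679\right) = 5 \sqrt{14} - 675 = -675 + 5 \sqrt{14}$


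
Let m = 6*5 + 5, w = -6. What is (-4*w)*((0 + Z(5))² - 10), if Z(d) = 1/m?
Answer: -293976/1225 ≈ -239.98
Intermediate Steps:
m = 35 (m = 30 + 5 = 35)
Z(d) = 1/35
(-4*w)*((0 + Z(5))² - 10) = (-4*(-6))*((0 + 1/35)² - 10) = 24*((1/35)² - 10) = 24*(1/1225 - 10) = 24*(-12249/1225) = -293976/1225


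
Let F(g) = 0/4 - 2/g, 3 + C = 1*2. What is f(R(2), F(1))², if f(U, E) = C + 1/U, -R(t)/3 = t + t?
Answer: 169/144 ≈ 1.1736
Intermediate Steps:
R(t) = -6*t (R(t) = -3*(t + t) = -6*t)
C = -1 (C = -3 + 1*2 = -3 + 2 = -1)
F(g) = -2/g (F(g) = 0*(¼) - 2/g = 0 - 2/g = -2/g)
f(U, E) = -1 + 1/U
f(R(2), F(1))² = ((1 - (-6)*2)/((-6*2)))² = ((1 - 1*(-12))/(-12))² = (-(1 + 12)/12)² = (-1/12*13)² = (-13/12)² = 169/144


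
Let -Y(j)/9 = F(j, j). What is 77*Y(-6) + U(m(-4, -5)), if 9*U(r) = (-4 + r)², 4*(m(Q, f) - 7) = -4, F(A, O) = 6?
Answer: -37418/9 ≈ -4157.6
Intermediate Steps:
m(Q, f) = 6 (m(Q, f) = 7 + (¼)*(-4) = 7 - 1 = 6)
Y(j) = -54 (Y(j) = -9*6 = -54)
U(r) = (-4 + r)²/9
77*Y(-6) + U(m(-4, -5)) = 77*(-54) + (-4 + 6)²/9 = -4158 + (⅑)*2² = -4158 + (⅑)*4 = -4158 + 4/9 = -37418/9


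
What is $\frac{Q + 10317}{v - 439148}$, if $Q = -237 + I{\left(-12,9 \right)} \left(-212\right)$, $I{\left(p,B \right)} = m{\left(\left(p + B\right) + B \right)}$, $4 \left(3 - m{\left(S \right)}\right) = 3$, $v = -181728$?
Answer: $- \frac{9603}{620876} \approx -0.015467$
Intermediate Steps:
$m{\left(S \right)} = \frac{9}{4}$ ($m{\left(S \right)} = 3 - \frac{3}{4} = \frac{9}{4}$)
$I{\left(p,B \right)} = \frac{9}{4}$
$Q = -714$ ($Q = -237 + \frac{9}{4} \left(-212\right) = -237 - 477 = -714$)
$\frac{Q + 10317}{v - 439148} = \frac{-714 + 10317}{-181728 - 439148} = \frac{9603}{-620876} = 9603 \left(- \frac{1}{620876}\right) = - \frac{9603}{620876}$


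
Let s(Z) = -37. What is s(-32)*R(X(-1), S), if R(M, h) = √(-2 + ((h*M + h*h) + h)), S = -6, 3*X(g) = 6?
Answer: -148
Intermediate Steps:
X(g) = 2 (X(g) = (⅓)*6 = 2)
R(M, h) = √(-2 + h + h² + M*h) (R(M, h) = √(-2 + ((M*h + h²) + h)) = √(-2 + ((h² + M*h) + h)) = √(-2 + (h + h² + M*h)) = √(-2 + h + h² + M*h))
s(-32)*R(X(-1), S) = -37*√(-2 - 6 + (-6)² + 2*(-6)) = -37*√(-2 - 6 + 36 - 12) = -37*√16 = -37*4 = -148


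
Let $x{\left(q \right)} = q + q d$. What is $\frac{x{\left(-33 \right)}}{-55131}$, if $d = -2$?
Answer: $- \frac{11}{18377} \approx -0.00059857$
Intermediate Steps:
$x{\left(q \right)} = - q$ ($x{\left(q \right)} = q + q \left(-2\right) = q - 2 q = - q$)
$\frac{x{\left(-33 \right)}}{-55131} = \frac{\left(-1\right) \left(-33\right)}{-55131} = 33 \left(- \frac{1}{55131}\right) = - \frac{11}{18377}$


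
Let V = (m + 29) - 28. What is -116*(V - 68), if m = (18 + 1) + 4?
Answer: 5104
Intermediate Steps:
m = 23 (m = 19 + 4 = 23)
V = 24 (V = (23 + 29) - 28 = 52 - 28 = 24)
-116*(V - 68) = -116*(24 - 68) = -116*(-44) = 5104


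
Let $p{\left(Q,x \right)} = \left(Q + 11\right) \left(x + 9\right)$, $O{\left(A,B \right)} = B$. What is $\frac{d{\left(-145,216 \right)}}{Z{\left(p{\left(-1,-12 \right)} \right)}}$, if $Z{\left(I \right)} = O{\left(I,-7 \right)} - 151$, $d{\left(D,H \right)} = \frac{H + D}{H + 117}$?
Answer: $- \frac{71}{52614} \approx -0.0013495$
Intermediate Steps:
$d{\left(D,H \right)} = \frac{D + H}{117 + H}$
$p{\left(Q,x \right)} = \left(9 + x\right) \left(11 + Q\right)$ ($p{\left(Q,x \right)} = \left(11 + Q\right) \left(9 + x\right) = \left(9 + x\right) \left(11 + Q\right)$)
$Z{\left(I \right)} = -158$ ($Z{\left(I \right)} = -7 - 151 = -158$)
$\frac{d{\left(-145,216 \right)}}{Z{\left(p{\left(-1,-12 \right)} \right)}} = \frac{\frac{1}{117 + 216} \left(-145 + 216\right)}{-158} = \frac{1}{333} \cdot 71 \left(- \frac{1}{158}\right) = \frac{71}{333} \left(- \frac{1}{158}\right) = - \frac{71}{52614}$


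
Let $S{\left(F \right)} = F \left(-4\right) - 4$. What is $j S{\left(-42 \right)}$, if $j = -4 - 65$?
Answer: $-11316$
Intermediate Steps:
$j = -69$ ($j = -4 - 65 = -69$)
$S{\left(F \right)} = -4 - 4 F$ ($S{\left(F \right)} = - 4 F - 4 = -4 - 4 F$)
$j S{\left(-42 \right)} = - 69 \left(-4 - -168\right) = - 69 \left(-4 + 168\right) = \left(-69\right) 164 = -11316$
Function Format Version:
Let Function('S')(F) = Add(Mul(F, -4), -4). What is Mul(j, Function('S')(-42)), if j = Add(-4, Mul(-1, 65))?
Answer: -11316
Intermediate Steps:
j = -69 (j = Add(-4, -65) = -69)
Function('S')(F) = Add(-4, Mul(-4, F)) (Function('S')(F) = Add(Mul(-4, F), -4) = Add(-4, Mul(-4, F)))
Mul(j, Function('S')(-42)) = Mul(-69, Add(-4, Mul(-4, -42))) = Mul(-69, Add(-4, 168)) = Mul(-69, 164) = -11316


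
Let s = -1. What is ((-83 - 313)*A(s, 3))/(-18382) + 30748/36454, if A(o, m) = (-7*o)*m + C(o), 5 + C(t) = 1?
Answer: 202654516/167524357 ≈ 1.2097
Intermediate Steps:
C(t) = -4 (C(t) = -5 + 1 = -4)
A(o, m) = -4 - 7*m*o (A(o, m) = (-7*o)*m - 4 = -7*m*o - 4 = -4 - 7*m*o)
((-83 - 313)*A(s, 3))/(-18382) + 30748/36454 = ((-83 - 313)*(-4 - 7*3*(-1)))/(-18382) + 30748/36454 = -396*(-4 + 21)*(-1/18382) + 30748*(1/36454) = -396*17*(-1/18382) + 15374/18227 = -6732*(-1/18382) + 15374/18227 = 3366/9191 + 15374/18227 = 202654516/167524357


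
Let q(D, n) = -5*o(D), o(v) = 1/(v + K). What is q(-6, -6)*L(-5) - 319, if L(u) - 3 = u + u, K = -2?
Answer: -2587/8 ≈ -323.38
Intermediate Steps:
L(u) = 3 + 2*u (L(u) = 3 + (u + u) = 3 + 2*u)
o(v) = 1/(-2 + v) (o(v) = 1/(v - 2) = 1/(-2 + v))
q(D, n) = -5/(-2 + D)
q(-6, -6)*L(-5) - 319 = (-5/(-2 - 6))*(3 + 2*(-5)) - 319 = (-5/(-8))*(3 - 10) - 319 = -5*(-⅛)*(-7) - 319 = (5/8)*(-7) - 319 = -35/8 - 319 = -2587/8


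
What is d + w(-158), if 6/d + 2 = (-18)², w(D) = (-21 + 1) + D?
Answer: -28655/161 ≈ -177.98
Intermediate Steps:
w(D) = -20 + D
d = 3/161 (d = 6/(-2 + (-18)²) = 6/(-2 + 324) = 6/322 = 6*(1/322) = 3/161 ≈ 0.018634)
d + w(-158) = 3/161 + (-20 - 158) = 3/161 - 178 = -28655/161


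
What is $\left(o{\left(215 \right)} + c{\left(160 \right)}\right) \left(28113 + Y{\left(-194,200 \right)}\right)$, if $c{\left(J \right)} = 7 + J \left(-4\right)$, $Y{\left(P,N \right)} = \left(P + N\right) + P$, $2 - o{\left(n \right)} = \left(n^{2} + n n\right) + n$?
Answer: $-2605290800$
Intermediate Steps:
$o{\left(n \right)} = 2 - n - 2 n^{2}$ ($o{\left(n \right)} = 2 - \left(\left(n^{2} + n n\right) + n\right) = 2 - \left(\left(n^{2} + n^{2}\right) + n\right) = 2 - \left(2 n^{2} + n\right) = 2 - \left(n + 2 n^{2}\right) = 2 - n - 2 n^{2}$)
$Y{\left(P,N \right)} = N + 2 P$ ($Y{\left(P,N \right)} = \left(N + P\right) + P = N + 2 P$)
$c{\left(J \right)} = 7 - 4 J$
$\left(o{\left(215 \right)} + c{\left(160 \right)}\right) \left(28113 + Y{\left(-194,200 \right)}\right) = \left(\left(2 - 215 - 2 \cdot 215^{2}\right) + \left(7 - 640\right)\right) \left(28113 + \left(200 + 2 \left(-194\right)\right)\right) = \left(\left(2 - 215 - 92450\right) + \left(7 - 640\right)\right) \left(28113 + \left(200 - 388\right)\right) = \left(\left(2 - 215 - 92450\right) - 633\right) \left(28113 - 188\right) = \left(-92663 - 633\right) 27925 = \left(-93296\right) 27925 = -2605290800$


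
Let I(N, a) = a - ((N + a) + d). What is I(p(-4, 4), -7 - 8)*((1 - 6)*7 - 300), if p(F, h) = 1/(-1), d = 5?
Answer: 1340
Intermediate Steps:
p(F, h) = -1 (p(F, h) = 1*(-1) = -1)
I(N, a) = -5 - N (I(N, a) = a - ((N + a) + 5) = a - (5 + N + a) = a + (-5 - N - a) = -5 - N)
I(p(-4, 4), -7 - 8)*((1 - 6)*7 - 300) = (-5 - 1*(-1))*((1 - 6)*7 - 300) = (-5 + 1)*(-5*7 - 300) = -4*(-35 - 300) = -4*(-335) = 1340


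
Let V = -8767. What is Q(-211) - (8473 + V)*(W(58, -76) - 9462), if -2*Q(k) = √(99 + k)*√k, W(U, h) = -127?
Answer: -2819166 + 2*√1477 ≈ -2.8191e+6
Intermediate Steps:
Q(k) = -√k*√(99 + k)/2 (Q(k) = -√(99 + k)*√k/2 = -√k*√(99 + k)/2)
Q(-211) - (8473 + V)*(W(58, -76) - 9462) = -√(-211)*√(99 - 211)/2 - (8473 - 8767)*(-127 - 9462) = -I*√211*√(-112)/2 - (-294)*(-9589) = -I*√211*4*I*√7/2 - 1*2819166 = 2*√1477 - 2819166 = -2819166 + 2*√1477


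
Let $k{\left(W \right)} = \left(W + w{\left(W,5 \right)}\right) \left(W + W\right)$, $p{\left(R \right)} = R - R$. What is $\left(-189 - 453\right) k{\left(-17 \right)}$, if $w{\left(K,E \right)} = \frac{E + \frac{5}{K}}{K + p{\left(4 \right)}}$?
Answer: $- \frac{6411012}{17} \approx -3.7712 \cdot 10^{5}$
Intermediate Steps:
$p{\left(R \right)} = 0$
$w{\left(K,E \right)} = \frac{E + \frac{5}{K}}{K}$ ($w{\left(K,E \right)} = \frac{E + \frac{5}{K}}{K + 0} = \frac{E + \frac{5}{K}}{K}$)
$k{\left(W \right)} = 2 W \left(W + \frac{5 + 5 W}{W^{2}}\right)$ ($k{\left(W \right)} = \left(W + \frac{5 + 5 W}{W^{2}}\right) \left(W + W\right) = \left(W + \frac{5 + 5 W}{W^{2}}\right) 2 W = 2 W \left(W + \frac{5 + 5 W}{W^{2}}\right)$)
$\left(-189 - 453\right) k{\left(-17 \right)} = \left(-189 - 453\right) \left(10 + 2 \left(-17\right)^{2} + \frac{10}{-17}\right) = - 642 \left(10 + 2 \cdot 289 + 10 \left(- \frac{1}{17}\right)\right) = - 642 \left(10 + 578 - \frac{10}{17}\right) = \left(-642\right) \frac{9986}{17} = - \frac{6411012}{17}$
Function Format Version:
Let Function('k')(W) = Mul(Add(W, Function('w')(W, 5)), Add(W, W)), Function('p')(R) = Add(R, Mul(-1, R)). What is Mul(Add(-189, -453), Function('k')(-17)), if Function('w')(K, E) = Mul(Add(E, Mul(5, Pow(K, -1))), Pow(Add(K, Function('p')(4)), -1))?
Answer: Rational(-6411012, 17) ≈ -3.7712e+5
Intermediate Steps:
Function('p')(R) = 0
Function('w')(K, E) = Mul(Pow(K, -1), Add(E, Mul(5, Pow(K, -1)))) (Function('w')(K, E) = Mul(Add(E, Mul(5, Pow(K, -1))), Pow(Add(K, 0), -1)) = Mul(Add(E, Mul(5, Pow(K, -1))), Pow(K, -1)) = Mul(Pow(K, -1), Add(E, Mul(5, Pow(K, -1)))))
Function('k')(W) = Mul(2, W, Add(W, Mul(Pow(W, -2), Add(5, Mul(5, W))))) (Function('k')(W) = Mul(Add(W, Mul(Pow(W, -2), Add(5, Mul(5, W)))), Add(W, W)) = Mul(Add(W, Mul(Pow(W, -2), Add(5, Mul(5, W)))), Mul(2, W)) = Mul(2, W, Add(W, Mul(Pow(W, -2), Add(5, Mul(5, W))))))
Mul(Add(-189, -453), Function('k')(-17)) = Mul(Add(-189, -453), Add(10, Mul(2, Pow(-17, 2)), Mul(10, Pow(-17, -1)))) = Mul(-642, Add(10, Mul(2, 289), Mul(10, Rational(-1, 17)))) = Mul(-642, Add(10, 578, Rational(-10, 17))) = Mul(-642, Rational(9986, 17)) = Rational(-6411012, 17)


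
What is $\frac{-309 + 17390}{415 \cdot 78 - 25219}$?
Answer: $\frac{17081}{7151} \approx 2.3886$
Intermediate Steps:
$\frac{-309 + 17390}{415 \cdot 78 - 25219} = \frac{17081}{32370 - 25219} = \frac{17081}{7151}$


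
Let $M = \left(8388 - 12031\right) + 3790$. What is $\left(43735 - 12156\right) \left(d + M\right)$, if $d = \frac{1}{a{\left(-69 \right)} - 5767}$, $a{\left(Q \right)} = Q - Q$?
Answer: $\frac{26771034092}{5767} \approx 4.6421 \cdot 10^{6}$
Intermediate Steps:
$a{\left(Q \right)} = 0$
$d = - \frac{1}{5767}$ ($d = \frac{1}{0 - 5767} = \frac{1}{-5767} = - \frac{1}{5767} \approx -0.0001734$)
$M = 147$ ($M = -3643 + 3790 = 147$)
$\left(43735 - 12156\right) \left(d + M\right) = \left(43735 - 12156\right) \left(- \frac{1}{5767} + 147\right) = 31579 \cdot \frac{847748}{5767} = \frac{26771034092}{5767}$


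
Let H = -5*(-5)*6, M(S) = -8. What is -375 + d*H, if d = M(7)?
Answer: -1575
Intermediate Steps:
d = -8
H = 150 (H = 25*6 = 150)
-375 + d*H = -375 - 8*150 = -375 - 1200 = -1575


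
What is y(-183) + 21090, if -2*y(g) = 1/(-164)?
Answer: 6917521/328 ≈ 21090.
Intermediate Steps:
y(g) = 1/328 (y(g) = -½/(-164) = -½*(-1/164) = 1/328)
y(-183) + 21090 = 1/328 + 21090 = 6917521/328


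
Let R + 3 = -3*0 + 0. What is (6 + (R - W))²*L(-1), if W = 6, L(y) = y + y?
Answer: -18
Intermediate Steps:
L(y) = 2*y
R = -3 (R = -3 + (-3*0 + 0) = -3 + (0 + 0) = -3 + 0 = -3)
(6 + (R - W))²*L(-1) = (6 + (-3 - 1*6))²*(2*(-1)) = (6 + (-3 - 6))²*(-2) = (6 - 9)²*(-2) = (-3)²*(-2) = 9*(-2) = -18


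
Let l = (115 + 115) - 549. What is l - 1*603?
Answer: -922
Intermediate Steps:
l = -319 (l = 230 - 549 = -319)
l - 1*603 = -319 - 1*603 = -319 - 603 = -922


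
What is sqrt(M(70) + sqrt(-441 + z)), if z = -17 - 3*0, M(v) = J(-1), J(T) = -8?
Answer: sqrt(-8 + I*sqrt(458)) ≈ 2.7246 + 3.9273*I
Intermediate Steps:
M(v) = -8
z = -17 (z = -17 + 0 = -17)
sqrt(M(70) + sqrt(-441 + z)) = sqrt(-8 + sqrt(-441 - 17)) = sqrt(-8 + sqrt(-458)) = sqrt(-8 + I*sqrt(458))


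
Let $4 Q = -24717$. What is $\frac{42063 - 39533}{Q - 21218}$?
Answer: $- \frac{10120}{109589} \approx -0.092345$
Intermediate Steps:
$Q = - \frac{24717}{4}$ ($Q = \frac{1}{4} \left(-24717\right) = - \frac{24717}{4} \approx -6179.3$)
$\frac{42063 - 39533}{Q - 21218} = \frac{42063 - 39533}{- \frac{24717}{4} - 21218} = \frac{2530}{- \frac{109589}{4}} = 2530 \left(- \frac{4}{109589}\right) = - \frac{10120}{109589}$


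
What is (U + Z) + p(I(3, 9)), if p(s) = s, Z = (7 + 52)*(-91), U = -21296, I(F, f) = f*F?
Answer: -26638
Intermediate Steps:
I(F, f) = F*f
Z = -5369 (Z = 59*(-91) = -5369)
(U + Z) + p(I(3, 9)) = (-21296 - 5369) + 3*9 = -26665 + 27 = -26638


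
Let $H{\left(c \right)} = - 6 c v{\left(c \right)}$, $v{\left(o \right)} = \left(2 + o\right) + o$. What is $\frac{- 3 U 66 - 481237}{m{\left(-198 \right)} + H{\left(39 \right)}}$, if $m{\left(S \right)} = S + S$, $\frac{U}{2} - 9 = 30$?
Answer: $\frac{496681}{19116} \approx 25.982$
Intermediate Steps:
$U = 78$ ($U = 18 + 2 \cdot 30 = 18 + 60 = 78$)
$m{\left(S \right)} = 2 S$
$v{\left(o \right)} = 2 + 2 o$
$H{\left(c \right)} = - 6 c \left(2 + 2 c\right)$
$\frac{- 3 U 66 - 481237}{m{\left(-198 \right)} + H{\left(39 \right)}} = \frac{\left(-3\right) 78 \cdot 66 - 481237}{2 \left(-198\right) - 468 \left(1 + 39\right)} = \frac{\left(-234\right) 66 - 481237}{-396 - 468 \cdot 40} = \frac{-15444 - 481237}{-396 - 18720} = - \frac{496681}{-19116} = \left(-496681\right) \left(- \frac{1}{19116}\right) = \frac{496681}{19116}$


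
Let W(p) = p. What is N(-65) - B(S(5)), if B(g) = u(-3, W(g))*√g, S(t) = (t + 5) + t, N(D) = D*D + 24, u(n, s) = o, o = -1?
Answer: 4249 + √15 ≈ 4252.9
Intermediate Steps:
u(n, s) = -1
N(D) = 24 + D² (N(D) = D² + 24 = 24 + D²)
S(t) = 5 + 2*t (S(t) = (5 + t) + t = 5 + 2*t)
B(g) = -√g
N(-65) - B(S(5)) = (24 + (-65)²) - (-1)*√(5 + 2*5) = (24 + 4225) - (-1)*√(5 + 10) = 4249 - (-1)*√15 = 4249 + √15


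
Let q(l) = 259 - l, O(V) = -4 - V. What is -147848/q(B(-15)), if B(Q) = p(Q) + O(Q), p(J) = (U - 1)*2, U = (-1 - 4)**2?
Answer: -18481/25 ≈ -739.24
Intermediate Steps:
U = 25 (U = (-5)**2 = 25)
p(J) = 48 (p(J) = (25 - 1)*2 = 24*2 = 48)
B(Q) = 44 - Q (B(Q) = 48 + (-4 - Q) = 44 - Q)
-147848/q(B(-15)) = -147848/(259 - (44 - 1*(-15))) = -147848/(259 - (44 + 15)) = -147848/(259 - 1*59) = -147848/(259 - 59) = -147848/200 = -147848*1/200 = -18481/25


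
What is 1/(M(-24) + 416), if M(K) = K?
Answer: 1/392 ≈ 0.0025510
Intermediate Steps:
1/(M(-24) + 416) = 1/(-24 + 416) = 1/392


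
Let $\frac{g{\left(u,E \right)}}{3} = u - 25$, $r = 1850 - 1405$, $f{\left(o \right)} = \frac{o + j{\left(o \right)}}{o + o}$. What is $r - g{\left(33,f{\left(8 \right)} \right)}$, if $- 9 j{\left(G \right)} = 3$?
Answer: $421$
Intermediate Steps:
$j{\left(G \right)} = - \frac{1}{3}$ ($j{\left(G \right)} = \left(- \frac{1}{9}\right) 3 = - \frac{1}{3}$)
$f{\left(o \right)} = \frac{- \frac{1}{3} + o}{2 o}$ ($f{\left(o \right)} = \frac{o - \frac{1}{3}}{o + o} = \frac{- \frac{1}{3} + o}{2 o}$)
$r = 445$ ($r = 1850 - 1405 = 445$)
$g{\left(u,E \right)} = -75 + 3 u$ ($g{\left(u,E \right)} = 3 \left(u - 25\right) = 3 \left(-25 + u\right) = -75 + 3 u$)
$r - g{\left(33,f{\left(8 \right)} \right)} = 445 - \left(-75 + 3 \cdot 33\right) = 445 - \left(-75 + 99\right) = 445 - 24 = 421$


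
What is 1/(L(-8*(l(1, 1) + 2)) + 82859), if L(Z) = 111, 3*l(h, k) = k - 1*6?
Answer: 1/82970 ≈ 1.2053e-5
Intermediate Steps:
l(h, k) = -2 + k/3 (l(h, k) = (k - 1*6)/3 = (k - 6)/3 = (-6 + k)/3 = -2 + k/3)
1/(L(-8*(l(1, 1) + 2)) + 82859) = 1/(111 + 82859) = 1/82970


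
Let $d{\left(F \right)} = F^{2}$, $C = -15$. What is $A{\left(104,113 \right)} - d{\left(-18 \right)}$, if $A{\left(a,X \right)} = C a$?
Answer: $-1884$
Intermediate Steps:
$A{\left(a,X \right)} = - 15 a$
$A{\left(104,113 \right)} - d{\left(-18 \right)} = \left(-15\right) 104 - \left(-18\right)^{2} = -1560 - 324 = -1884$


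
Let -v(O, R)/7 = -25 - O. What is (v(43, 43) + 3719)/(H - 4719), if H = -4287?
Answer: -4195/9006 ≈ -0.46580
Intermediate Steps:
v(O, R) = 175 + 7*O (v(O, R) = -7*(-25 - O) = 175 + 7*O)
(v(43, 43) + 3719)/(H - 4719) = ((175 + 7*43) + 3719)/(-4287 - 4719) = ((175 + 301) + 3719)/(-9006) = (476 + 3719)*(-1/9006) = 4195*(-1/9006) = -4195/9006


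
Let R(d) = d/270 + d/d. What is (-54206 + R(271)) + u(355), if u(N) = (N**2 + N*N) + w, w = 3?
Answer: 53419231/270 ≈ 1.9785e+5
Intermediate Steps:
R(d) = 1 + d/270 (R(d) = d*(1/270) + 1 = d/270 + 1 = 1 + d/270)
u(N) = 3 + 2*N**2 (u(N) = (N**2 + N*N) + 3 = (N**2 + N**2) + 3 = 2*N**2 + 3 = 3 + 2*N**2)
(-54206 + R(271)) + u(355) = (-54206 + (1 + (1/270)*271)) + (3 + 2*355**2) = (-54206 + (1 + 271/270)) + (3 + 2*126025) = (-54206 + 541/270) + (3 + 252050) = -14635079/270 + 252053 = 53419231/270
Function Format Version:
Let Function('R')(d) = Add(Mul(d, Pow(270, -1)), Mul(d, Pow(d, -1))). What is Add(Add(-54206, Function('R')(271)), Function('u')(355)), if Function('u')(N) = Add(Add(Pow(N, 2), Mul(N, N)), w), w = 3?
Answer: Rational(53419231, 270) ≈ 1.9785e+5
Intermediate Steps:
Function('R')(d) = Add(1, Mul(Rational(1, 270), d)) (Function('R')(d) = Add(Mul(d, Rational(1, 270)), 1) = Add(Mul(Rational(1, 270), d), 1) = Add(1, Mul(Rational(1, 270), d)))
Function('u')(N) = Add(3, Mul(2, Pow(N, 2))) (Function('u')(N) = Add(Add(Pow(N, 2), Mul(N, N)), 3) = Add(Add(Pow(N, 2), Pow(N, 2)), 3) = Add(Mul(2, Pow(N, 2)), 3) = Add(3, Mul(2, Pow(N, 2))))
Add(Add(-54206, Function('R')(271)), Function('u')(355)) = Add(Add(-54206, Add(1, Mul(Rational(1, 270), 271))), Add(3, Mul(2, Pow(355, 2)))) = Add(Add(-54206, Add(1, Rational(271, 270))), Add(3, Mul(2, 126025))) = Add(Add(-54206, Rational(541, 270)), Add(3, 252050)) = Add(Rational(-14635079, 270), 252053) = Rational(53419231, 270)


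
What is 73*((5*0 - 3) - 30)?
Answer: -2409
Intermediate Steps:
73*((5*0 - 3) - 30) = 73*((0 - 3) - 30) = 73*(-3 - 30) = 73*(-33) = -2409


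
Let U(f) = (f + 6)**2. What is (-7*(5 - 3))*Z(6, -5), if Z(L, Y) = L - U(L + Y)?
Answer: 602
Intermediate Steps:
U(f) = (6 + f)**2
Z(L, Y) = L - (6 + L + Y)**2 (Z(L, Y) = L - (6 + (L + Y))**2 = L - (6 + L + Y)**2)
(-7*(5 - 3))*Z(6, -5) = (-7*(5 - 3))*(6 - (6 + 6 - 5)**2) = (-7*2)*(6 - 1*7**2) = -14*(6 - 1*49) = -14*(6 - 49) = -14*(-43) = 602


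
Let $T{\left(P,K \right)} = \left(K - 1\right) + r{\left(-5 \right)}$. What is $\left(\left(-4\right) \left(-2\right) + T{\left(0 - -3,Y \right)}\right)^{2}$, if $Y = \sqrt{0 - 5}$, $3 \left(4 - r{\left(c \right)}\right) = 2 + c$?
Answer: $\left(12 + i \sqrt{5}\right)^{2} \approx 139.0 + 53.666 i$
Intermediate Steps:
$r{\left(c \right)} = \frac{10}{3} - \frac{c}{3}$ ($r{\left(c \right)} = 4 - \frac{2 + c}{3} = 4 - \left(\frac{2}{3} + \frac{c}{3}\right) = \frac{10}{3} - \frac{c}{3}$)
$Y = i \sqrt{5}$ ($Y = \sqrt{-5} = i \sqrt{5} \approx 2.2361 i$)
$T{\left(P,K \right)} = 4 + K$ ($T{\left(P,K \right)} = \left(K - 1\right) + \left(\frac{10}{3} - - \frac{5}{3}\right) = \left(-1 + K\right) + \left(\frac{10}{3} + \frac{5}{3}\right) = \left(-1 + K\right) + 5 = 4 + K$)
$\left(\left(-4\right) \left(-2\right) + T{\left(0 - -3,Y \right)}\right)^{2} = \left(\left(-4\right) \left(-2\right) + \left(4 + i \sqrt{5}\right)\right)^{2} = \left(8 + \left(4 + i \sqrt{5}\right)\right)^{2} = \left(12 + i \sqrt{5}\right)^{2}$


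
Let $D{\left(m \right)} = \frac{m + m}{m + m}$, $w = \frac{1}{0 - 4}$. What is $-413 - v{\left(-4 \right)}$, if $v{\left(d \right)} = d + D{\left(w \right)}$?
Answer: $-410$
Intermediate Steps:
$w = - \frac{1}{4}$ ($w = \frac{1}{-4} = - \frac{1}{4} \approx -0.25$)
$D{\left(m \right)} = 1$ ($D{\left(m \right)} = \frac{2 m}{2 m} = 2 m \frac{1}{2 m} = 1$)
$v{\left(d \right)} = 1 + d$ ($v{\left(d \right)} = d + 1 = 1 + d$)
$-413 - v{\left(-4 \right)} = -413 - \left(1 - 4\right) = -413 - -3 = -413 + 3 = -410$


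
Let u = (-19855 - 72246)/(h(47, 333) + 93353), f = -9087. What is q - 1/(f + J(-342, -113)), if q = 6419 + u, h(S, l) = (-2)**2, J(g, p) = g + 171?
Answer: 1849027794571/288099702 ≈ 6418.0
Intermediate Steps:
J(g, p) = 171 + g
h(S, l) = 4
u = -92101/93357 (u = (-19855 - 72246)/(4 + 93353) = -92101/93357 ≈ -0.98655)
q = 599166482/93357 (q = 6419 - 92101/93357 = 599166482/93357 ≈ 6418.0)
q - 1/(f + J(-342, -113)) = 599166482/93357 - 1/(-9087 + (171 - 342)) = 599166482/93357 - 1/(-9087 - 171) = 599166482/93357 - 1/(-9258) = 599166482/93357 - 1*(-1/9258) = 599166482/93357 + 1/9258 = 1849027794571/288099702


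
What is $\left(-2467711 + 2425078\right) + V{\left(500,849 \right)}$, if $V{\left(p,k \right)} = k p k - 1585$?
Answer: $360356282$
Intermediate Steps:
$V{\left(p,k \right)} = -1585 + p k^{2}$ ($V{\left(p,k \right)} = p k^{2} - 1585 = -1585 + p k^{2}$)
$\left(-2467711 + 2425078\right) + V{\left(500,849 \right)} = \left(-2467711 + 2425078\right) - \left(1585 - 500 \cdot 849^{2}\right) = -42633 + \left(-1585 + 500 \cdot 720801\right) = -42633 + \left(-1585 + 360400500\right) = -42633 + 360398915 = 360356282$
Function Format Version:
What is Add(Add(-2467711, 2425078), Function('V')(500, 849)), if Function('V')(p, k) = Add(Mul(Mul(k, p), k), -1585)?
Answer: 360356282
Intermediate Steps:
Function('V')(p, k) = Add(-1585, Mul(p, Pow(k, 2))) (Function('V')(p, k) = Add(Mul(p, Pow(k, 2)), -1585) = Add(-1585, Mul(p, Pow(k, 2))))
Add(Add(-2467711, 2425078), Function('V')(500, 849)) = Add(Add(-2467711, 2425078), Add(-1585, Mul(500, Pow(849, 2)))) = Add(-42633, Add(-1585, Mul(500, 720801))) = Add(-42633, Add(-1585, 360400500)) = Add(-42633, 360398915) = 360356282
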